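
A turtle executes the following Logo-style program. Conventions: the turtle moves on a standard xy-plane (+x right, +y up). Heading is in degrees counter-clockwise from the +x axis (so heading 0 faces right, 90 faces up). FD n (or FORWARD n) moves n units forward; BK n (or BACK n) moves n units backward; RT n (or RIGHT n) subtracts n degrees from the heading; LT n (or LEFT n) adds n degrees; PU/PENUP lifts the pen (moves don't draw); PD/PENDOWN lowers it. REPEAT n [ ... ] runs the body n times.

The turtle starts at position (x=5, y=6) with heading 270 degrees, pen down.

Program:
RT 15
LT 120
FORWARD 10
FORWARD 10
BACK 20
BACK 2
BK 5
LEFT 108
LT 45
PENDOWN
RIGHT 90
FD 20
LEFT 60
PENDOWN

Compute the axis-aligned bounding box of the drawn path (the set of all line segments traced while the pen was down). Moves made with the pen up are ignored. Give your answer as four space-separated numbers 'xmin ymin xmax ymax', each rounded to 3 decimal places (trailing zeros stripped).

Executing turtle program step by step:
Start: pos=(5,6), heading=270, pen down
RT 15: heading 270 -> 255
LT 120: heading 255 -> 15
FD 10: (5,6) -> (14.659,8.588) [heading=15, draw]
FD 10: (14.659,8.588) -> (24.319,11.176) [heading=15, draw]
BK 20: (24.319,11.176) -> (5,6) [heading=15, draw]
BK 2: (5,6) -> (3.068,5.482) [heading=15, draw]
BK 5: (3.068,5.482) -> (-1.761,4.188) [heading=15, draw]
LT 108: heading 15 -> 123
LT 45: heading 123 -> 168
PD: pen down
RT 90: heading 168 -> 78
FD 20: (-1.761,4.188) -> (2.397,23.751) [heading=78, draw]
LT 60: heading 78 -> 138
PD: pen down
Final: pos=(2.397,23.751), heading=138, 6 segment(s) drawn

Segment endpoints: x in {-1.761, 2.397, 3.068, 5, 14.659, 24.319}, y in {4.188, 5.482, 6, 6, 8.588, 11.176, 23.751}
xmin=-1.761, ymin=4.188, xmax=24.319, ymax=23.751

Answer: -1.761 4.188 24.319 23.751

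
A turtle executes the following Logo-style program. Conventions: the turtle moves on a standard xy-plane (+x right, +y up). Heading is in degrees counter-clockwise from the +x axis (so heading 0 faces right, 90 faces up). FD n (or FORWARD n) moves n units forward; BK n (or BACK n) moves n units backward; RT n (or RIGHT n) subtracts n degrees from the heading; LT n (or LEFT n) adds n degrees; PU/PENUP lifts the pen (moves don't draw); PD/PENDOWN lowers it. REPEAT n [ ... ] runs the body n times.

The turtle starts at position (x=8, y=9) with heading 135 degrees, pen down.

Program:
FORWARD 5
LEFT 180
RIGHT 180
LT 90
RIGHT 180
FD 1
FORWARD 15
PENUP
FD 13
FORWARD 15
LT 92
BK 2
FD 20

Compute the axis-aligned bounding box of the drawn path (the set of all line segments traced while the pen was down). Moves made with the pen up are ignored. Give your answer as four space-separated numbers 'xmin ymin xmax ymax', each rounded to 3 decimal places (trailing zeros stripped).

Executing turtle program step by step:
Start: pos=(8,9), heading=135, pen down
FD 5: (8,9) -> (4.464,12.536) [heading=135, draw]
LT 180: heading 135 -> 315
RT 180: heading 315 -> 135
LT 90: heading 135 -> 225
RT 180: heading 225 -> 45
FD 1: (4.464,12.536) -> (5.172,13.243) [heading=45, draw]
FD 15: (5.172,13.243) -> (15.778,23.849) [heading=45, draw]
PU: pen up
FD 13: (15.778,23.849) -> (24.971,33.042) [heading=45, move]
FD 15: (24.971,33.042) -> (35.577,43.648) [heading=45, move]
LT 92: heading 45 -> 137
BK 2: (35.577,43.648) -> (37.04,42.284) [heading=137, move]
FD 20: (37.04,42.284) -> (22.413,55.924) [heading=137, move]
Final: pos=(22.413,55.924), heading=137, 3 segment(s) drawn

Segment endpoints: x in {4.464, 5.172, 8, 15.778}, y in {9, 12.536, 13.243, 23.849}
xmin=4.464, ymin=9, xmax=15.778, ymax=23.849

Answer: 4.464 9 15.778 23.849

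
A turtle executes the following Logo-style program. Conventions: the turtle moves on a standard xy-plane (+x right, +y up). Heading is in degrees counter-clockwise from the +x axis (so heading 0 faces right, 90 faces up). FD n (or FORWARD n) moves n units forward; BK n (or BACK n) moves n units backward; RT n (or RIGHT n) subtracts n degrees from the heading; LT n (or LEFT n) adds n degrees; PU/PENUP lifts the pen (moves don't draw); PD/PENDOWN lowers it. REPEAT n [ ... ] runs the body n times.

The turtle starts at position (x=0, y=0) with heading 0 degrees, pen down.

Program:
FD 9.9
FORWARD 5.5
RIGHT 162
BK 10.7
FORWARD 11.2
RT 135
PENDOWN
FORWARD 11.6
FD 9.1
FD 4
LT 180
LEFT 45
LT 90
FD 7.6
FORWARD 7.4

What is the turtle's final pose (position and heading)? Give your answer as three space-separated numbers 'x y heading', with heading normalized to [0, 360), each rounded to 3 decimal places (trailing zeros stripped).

Answer: 40.404 26.489 18

Derivation:
Executing turtle program step by step:
Start: pos=(0,0), heading=0, pen down
FD 9.9: (0,0) -> (9.9,0) [heading=0, draw]
FD 5.5: (9.9,0) -> (15.4,0) [heading=0, draw]
RT 162: heading 0 -> 198
BK 10.7: (15.4,0) -> (25.576,3.306) [heading=198, draw]
FD 11.2: (25.576,3.306) -> (14.924,-0.155) [heading=198, draw]
RT 135: heading 198 -> 63
PD: pen down
FD 11.6: (14.924,-0.155) -> (20.191,10.181) [heading=63, draw]
FD 9.1: (20.191,10.181) -> (24.322,18.289) [heading=63, draw]
FD 4: (24.322,18.289) -> (26.138,21.853) [heading=63, draw]
LT 180: heading 63 -> 243
LT 45: heading 243 -> 288
LT 90: heading 288 -> 18
FD 7.6: (26.138,21.853) -> (33.366,24.202) [heading=18, draw]
FD 7.4: (33.366,24.202) -> (40.404,26.489) [heading=18, draw]
Final: pos=(40.404,26.489), heading=18, 9 segment(s) drawn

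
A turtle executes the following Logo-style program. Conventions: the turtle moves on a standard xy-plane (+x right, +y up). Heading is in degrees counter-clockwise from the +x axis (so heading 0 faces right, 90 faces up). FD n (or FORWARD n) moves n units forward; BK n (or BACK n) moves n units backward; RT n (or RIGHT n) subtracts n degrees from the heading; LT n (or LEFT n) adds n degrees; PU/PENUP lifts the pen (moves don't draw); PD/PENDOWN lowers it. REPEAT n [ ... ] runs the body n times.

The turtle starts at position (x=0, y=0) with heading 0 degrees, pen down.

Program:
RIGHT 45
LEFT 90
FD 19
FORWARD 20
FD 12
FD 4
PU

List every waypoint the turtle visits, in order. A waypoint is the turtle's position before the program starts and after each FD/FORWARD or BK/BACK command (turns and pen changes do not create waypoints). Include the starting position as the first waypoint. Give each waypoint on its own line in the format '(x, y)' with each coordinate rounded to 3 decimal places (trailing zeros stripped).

Executing turtle program step by step:
Start: pos=(0,0), heading=0, pen down
RT 45: heading 0 -> 315
LT 90: heading 315 -> 45
FD 19: (0,0) -> (13.435,13.435) [heading=45, draw]
FD 20: (13.435,13.435) -> (27.577,27.577) [heading=45, draw]
FD 12: (27.577,27.577) -> (36.062,36.062) [heading=45, draw]
FD 4: (36.062,36.062) -> (38.891,38.891) [heading=45, draw]
PU: pen up
Final: pos=(38.891,38.891), heading=45, 4 segment(s) drawn
Waypoints (5 total):
(0, 0)
(13.435, 13.435)
(27.577, 27.577)
(36.062, 36.062)
(38.891, 38.891)

Answer: (0, 0)
(13.435, 13.435)
(27.577, 27.577)
(36.062, 36.062)
(38.891, 38.891)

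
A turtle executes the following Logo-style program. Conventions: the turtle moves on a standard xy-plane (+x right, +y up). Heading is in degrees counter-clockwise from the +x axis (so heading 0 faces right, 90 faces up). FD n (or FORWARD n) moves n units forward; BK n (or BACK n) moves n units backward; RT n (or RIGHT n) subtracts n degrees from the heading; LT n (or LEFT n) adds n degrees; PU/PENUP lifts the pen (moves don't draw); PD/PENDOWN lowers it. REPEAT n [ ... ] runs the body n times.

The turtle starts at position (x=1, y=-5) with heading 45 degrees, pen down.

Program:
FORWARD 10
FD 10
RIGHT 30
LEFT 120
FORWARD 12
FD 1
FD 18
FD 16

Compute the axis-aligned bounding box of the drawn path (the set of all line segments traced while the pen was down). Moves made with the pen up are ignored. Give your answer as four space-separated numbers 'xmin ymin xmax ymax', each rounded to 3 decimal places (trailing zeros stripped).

Answer: -18.092 -5 15.142 42.376

Derivation:
Executing turtle program step by step:
Start: pos=(1,-5), heading=45, pen down
FD 10: (1,-5) -> (8.071,2.071) [heading=45, draw]
FD 10: (8.071,2.071) -> (15.142,9.142) [heading=45, draw]
RT 30: heading 45 -> 15
LT 120: heading 15 -> 135
FD 12: (15.142,9.142) -> (6.657,17.627) [heading=135, draw]
FD 1: (6.657,17.627) -> (5.95,18.335) [heading=135, draw]
FD 18: (5.95,18.335) -> (-6.778,31.062) [heading=135, draw]
FD 16: (-6.778,31.062) -> (-18.092,42.376) [heading=135, draw]
Final: pos=(-18.092,42.376), heading=135, 6 segment(s) drawn

Segment endpoints: x in {-18.092, -6.778, 1, 5.95, 6.657, 8.071, 15.142}, y in {-5, 2.071, 9.142, 17.627, 18.335, 31.062, 42.376}
xmin=-18.092, ymin=-5, xmax=15.142, ymax=42.376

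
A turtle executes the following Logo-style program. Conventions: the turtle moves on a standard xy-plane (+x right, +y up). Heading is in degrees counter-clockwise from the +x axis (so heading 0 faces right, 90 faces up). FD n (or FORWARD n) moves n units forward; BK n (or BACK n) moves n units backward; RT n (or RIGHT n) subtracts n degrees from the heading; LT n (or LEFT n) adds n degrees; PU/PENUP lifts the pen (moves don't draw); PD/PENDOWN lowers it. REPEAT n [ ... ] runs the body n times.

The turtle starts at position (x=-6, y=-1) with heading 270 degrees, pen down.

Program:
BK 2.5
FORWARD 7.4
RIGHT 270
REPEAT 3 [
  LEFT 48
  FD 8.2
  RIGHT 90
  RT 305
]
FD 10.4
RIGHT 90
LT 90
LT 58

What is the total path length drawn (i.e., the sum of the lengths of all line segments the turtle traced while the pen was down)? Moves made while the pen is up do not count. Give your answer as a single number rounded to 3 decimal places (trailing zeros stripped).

Answer: 44.9

Derivation:
Executing turtle program step by step:
Start: pos=(-6,-1), heading=270, pen down
BK 2.5: (-6,-1) -> (-6,1.5) [heading=270, draw]
FD 7.4: (-6,1.5) -> (-6,-5.9) [heading=270, draw]
RT 270: heading 270 -> 0
REPEAT 3 [
  -- iteration 1/3 --
  LT 48: heading 0 -> 48
  FD 8.2: (-6,-5.9) -> (-0.513,0.194) [heading=48, draw]
  RT 90: heading 48 -> 318
  RT 305: heading 318 -> 13
  -- iteration 2/3 --
  LT 48: heading 13 -> 61
  FD 8.2: (-0.513,0.194) -> (3.462,7.366) [heading=61, draw]
  RT 90: heading 61 -> 331
  RT 305: heading 331 -> 26
  -- iteration 3/3 --
  LT 48: heading 26 -> 74
  FD 8.2: (3.462,7.366) -> (5.723,15.248) [heading=74, draw]
  RT 90: heading 74 -> 344
  RT 305: heading 344 -> 39
]
FD 10.4: (5.723,15.248) -> (13.805,21.793) [heading=39, draw]
RT 90: heading 39 -> 309
LT 90: heading 309 -> 39
LT 58: heading 39 -> 97
Final: pos=(13.805,21.793), heading=97, 6 segment(s) drawn

Segment lengths:
  seg 1: (-6,-1) -> (-6,1.5), length = 2.5
  seg 2: (-6,1.5) -> (-6,-5.9), length = 7.4
  seg 3: (-6,-5.9) -> (-0.513,0.194), length = 8.2
  seg 4: (-0.513,0.194) -> (3.462,7.366), length = 8.2
  seg 5: (3.462,7.366) -> (5.723,15.248), length = 8.2
  seg 6: (5.723,15.248) -> (13.805,21.793), length = 10.4
Total = 44.9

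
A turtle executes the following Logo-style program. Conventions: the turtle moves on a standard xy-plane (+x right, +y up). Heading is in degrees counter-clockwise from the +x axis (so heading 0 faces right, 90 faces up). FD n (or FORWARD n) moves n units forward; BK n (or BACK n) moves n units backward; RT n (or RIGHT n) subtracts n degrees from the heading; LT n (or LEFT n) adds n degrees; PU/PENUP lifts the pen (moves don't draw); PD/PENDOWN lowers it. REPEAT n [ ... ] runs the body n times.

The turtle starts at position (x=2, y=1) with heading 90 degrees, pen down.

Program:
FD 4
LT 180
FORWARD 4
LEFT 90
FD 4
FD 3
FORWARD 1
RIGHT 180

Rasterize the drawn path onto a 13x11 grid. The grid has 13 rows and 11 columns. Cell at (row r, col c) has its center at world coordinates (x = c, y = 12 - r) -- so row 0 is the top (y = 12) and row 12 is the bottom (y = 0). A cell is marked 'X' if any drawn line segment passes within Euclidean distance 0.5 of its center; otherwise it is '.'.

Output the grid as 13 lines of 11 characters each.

Segment 0: (2,1) -> (2,5)
Segment 1: (2,5) -> (2,1)
Segment 2: (2,1) -> (6,1)
Segment 3: (6,1) -> (9,1)
Segment 4: (9,1) -> (10,1)

Answer: ...........
...........
...........
...........
...........
...........
...........
..X........
..X........
..X........
..X........
..XXXXXXXXX
...........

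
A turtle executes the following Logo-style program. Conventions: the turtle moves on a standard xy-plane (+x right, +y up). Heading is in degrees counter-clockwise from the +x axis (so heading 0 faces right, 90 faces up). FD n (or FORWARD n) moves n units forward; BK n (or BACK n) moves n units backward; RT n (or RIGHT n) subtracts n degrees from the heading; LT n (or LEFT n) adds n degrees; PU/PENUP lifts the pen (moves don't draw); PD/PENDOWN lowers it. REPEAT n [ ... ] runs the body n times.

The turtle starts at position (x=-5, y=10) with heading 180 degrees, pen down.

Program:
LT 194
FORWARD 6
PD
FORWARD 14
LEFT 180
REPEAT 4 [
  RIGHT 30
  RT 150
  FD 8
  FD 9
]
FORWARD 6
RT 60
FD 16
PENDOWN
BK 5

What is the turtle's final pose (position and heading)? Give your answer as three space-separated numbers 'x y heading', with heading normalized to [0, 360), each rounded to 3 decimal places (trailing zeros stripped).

Executing turtle program step by step:
Start: pos=(-5,10), heading=180, pen down
LT 194: heading 180 -> 14
FD 6: (-5,10) -> (0.822,11.452) [heading=14, draw]
PD: pen down
FD 14: (0.822,11.452) -> (14.406,14.838) [heading=14, draw]
LT 180: heading 14 -> 194
REPEAT 4 [
  -- iteration 1/4 --
  RT 30: heading 194 -> 164
  RT 150: heading 164 -> 14
  FD 8: (14.406,14.838) -> (22.168,16.774) [heading=14, draw]
  FD 9: (22.168,16.774) -> (30.901,18.951) [heading=14, draw]
  -- iteration 2/4 --
  RT 30: heading 14 -> 344
  RT 150: heading 344 -> 194
  FD 8: (30.901,18.951) -> (23.139,17.016) [heading=194, draw]
  FD 9: (23.139,17.016) -> (14.406,14.838) [heading=194, draw]
  -- iteration 3/4 --
  RT 30: heading 194 -> 164
  RT 150: heading 164 -> 14
  FD 8: (14.406,14.838) -> (22.168,16.774) [heading=14, draw]
  FD 9: (22.168,16.774) -> (30.901,18.951) [heading=14, draw]
  -- iteration 4/4 --
  RT 30: heading 14 -> 344
  RT 150: heading 344 -> 194
  FD 8: (30.901,18.951) -> (23.139,17.016) [heading=194, draw]
  FD 9: (23.139,17.016) -> (14.406,14.838) [heading=194, draw]
]
FD 6: (14.406,14.838) -> (8.584,13.387) [heading=194, draw]
RT 60: heading 194 -> 134
FD 16: (8.584,13.387) -> (-2.53,24.896) [heading=134, draw]
PD: pen down
BK 5: (-2.53,24.896) -> (0.943,21.3) [heading=134, draw]
Final: pos=(0.943,21.3), heading=134, 13 segment(s) drawn

Answer: 0.943 21.3 134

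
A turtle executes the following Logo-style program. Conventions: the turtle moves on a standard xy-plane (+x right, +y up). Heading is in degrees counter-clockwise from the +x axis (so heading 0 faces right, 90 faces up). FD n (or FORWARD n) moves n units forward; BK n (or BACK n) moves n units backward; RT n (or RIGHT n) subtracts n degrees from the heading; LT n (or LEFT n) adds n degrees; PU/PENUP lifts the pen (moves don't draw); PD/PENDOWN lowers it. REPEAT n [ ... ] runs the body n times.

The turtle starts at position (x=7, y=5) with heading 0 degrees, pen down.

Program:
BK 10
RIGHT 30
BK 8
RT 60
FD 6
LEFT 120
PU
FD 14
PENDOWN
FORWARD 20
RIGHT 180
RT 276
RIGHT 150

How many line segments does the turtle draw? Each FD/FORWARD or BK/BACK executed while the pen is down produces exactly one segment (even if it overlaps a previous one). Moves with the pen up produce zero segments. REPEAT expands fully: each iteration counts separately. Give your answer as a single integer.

Answer: 4

Derivation:
Executing turtle program step by step:
Start: pos=(7,5), heading=0, pen down
BK 10: (7,5) -> (-3,5) [heading=0, draw]
RT 30: heading 0 -> 330
BK 8: (-3,5) -> (-9.928,9) [heading=330, draw]
RT 60: heading 330 -> 270
FD 6: (-9.928,9) -> (-9.928,3) [heading=270, draw]
LT 120: heading 270 -> 30
PU: pen up
FD 14: (-9.928,3) -> (2.196,10) [heading=30, move]
PD: pen down
FD 20: (2.196,10) -> (19.517,20) [heading=30, draw]
RT 180: heading 30 -> 210
RT 276: heading 210 -> 294
RT 150: heading 294 -> 144
Final: pos=(19.517,20), heading=144, 4 segment(s) drawn
Segments drawn: 4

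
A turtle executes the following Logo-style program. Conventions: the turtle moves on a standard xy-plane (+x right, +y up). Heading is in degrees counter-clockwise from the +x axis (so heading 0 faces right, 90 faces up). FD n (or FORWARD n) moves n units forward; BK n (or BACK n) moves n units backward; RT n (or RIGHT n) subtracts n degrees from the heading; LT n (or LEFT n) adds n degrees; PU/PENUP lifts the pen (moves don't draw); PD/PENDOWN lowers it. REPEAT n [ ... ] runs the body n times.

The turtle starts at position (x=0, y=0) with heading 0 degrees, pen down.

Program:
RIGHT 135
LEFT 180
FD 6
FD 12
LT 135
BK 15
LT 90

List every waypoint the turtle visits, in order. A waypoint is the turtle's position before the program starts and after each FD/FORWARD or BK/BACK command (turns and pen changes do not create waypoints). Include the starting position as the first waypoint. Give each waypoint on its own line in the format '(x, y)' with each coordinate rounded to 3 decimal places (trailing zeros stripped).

Executing turtle program step by step:
Start: pos=(0,0), heading=0, pen down
RT 135: heading 0 -> 225
LT 180: heading 225 -> 45
FD 6: (0,0) -> (4.243,4.243) [heading=45, draw]
FD 12: (4.243,4.243) -> (12.728,12.728) [heading=45, draw]
LT 135: heading 45 -> 180
BK 15: (12.728,12.728) -> (27.728,12.728) [heading=180, draw]
LT 90: heading 180 -> 270
Final: pos=(27.728,12.728), heading=270, 3 segment(s) drawn
Waypoints (4 total):
(0, 0)
(4.243, 4.243)
(12.728, 12.728)
(27.728, 12.728)

Answer: (0, 0)
(4.243, 4.243)
(12.728, 12.728)
(27.728, 12.728)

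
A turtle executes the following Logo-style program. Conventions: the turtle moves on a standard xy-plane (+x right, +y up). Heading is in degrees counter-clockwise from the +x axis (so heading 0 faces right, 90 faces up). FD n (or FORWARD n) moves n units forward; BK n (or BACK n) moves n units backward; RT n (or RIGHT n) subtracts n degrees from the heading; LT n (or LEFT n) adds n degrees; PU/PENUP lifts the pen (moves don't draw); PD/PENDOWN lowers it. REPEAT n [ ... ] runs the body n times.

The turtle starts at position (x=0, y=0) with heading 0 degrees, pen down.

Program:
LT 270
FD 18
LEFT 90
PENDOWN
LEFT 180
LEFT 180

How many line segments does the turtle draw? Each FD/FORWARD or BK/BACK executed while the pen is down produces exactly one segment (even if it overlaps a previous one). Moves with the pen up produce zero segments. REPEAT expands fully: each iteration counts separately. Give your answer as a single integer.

Executing turtle program step by step:
Start: pos=(0,0), heading=0, pen down
LT 270: heading 0 -> 270
FD 18: (0,0) -> (0,-18) [heading=270, draw]
LT 90: heading 270 -> 0
PD: pen down
LT 180: heading 0 -> 180
LT 180: heading 180 -> 0
Final: pos=(0,-18), heading=0, 1 segment(s) drawn
Segments drawn: 1

Answer: 1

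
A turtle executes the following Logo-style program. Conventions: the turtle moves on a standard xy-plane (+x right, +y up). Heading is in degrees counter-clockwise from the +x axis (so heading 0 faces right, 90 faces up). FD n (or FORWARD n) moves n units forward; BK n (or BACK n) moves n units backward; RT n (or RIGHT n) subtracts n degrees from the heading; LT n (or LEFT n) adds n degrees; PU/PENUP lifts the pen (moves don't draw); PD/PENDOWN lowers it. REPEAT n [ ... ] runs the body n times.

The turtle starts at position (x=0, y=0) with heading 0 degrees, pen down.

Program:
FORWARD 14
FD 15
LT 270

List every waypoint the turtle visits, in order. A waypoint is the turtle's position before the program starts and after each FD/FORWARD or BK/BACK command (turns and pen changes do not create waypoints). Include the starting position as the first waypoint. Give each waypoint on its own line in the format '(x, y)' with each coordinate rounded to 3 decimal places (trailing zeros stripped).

Answer: (0, 0)
(14, 0)
(29, 0)

Derivation:
Executing turtle program step by step:
Start: pos=(0,0), heading=0, pen down
FD 14: (0,0) -> (14,0) [heading=0, draw]
FD 15: (14,0) -> (29,0) [heading=0, draw]
LT 270: heading 0 -> 270
Final: pos=(29,0), heading=270, 2 segment(s) drawn
Waypoints (3 total):
(0, 0)
(14, 0)
(29, 0)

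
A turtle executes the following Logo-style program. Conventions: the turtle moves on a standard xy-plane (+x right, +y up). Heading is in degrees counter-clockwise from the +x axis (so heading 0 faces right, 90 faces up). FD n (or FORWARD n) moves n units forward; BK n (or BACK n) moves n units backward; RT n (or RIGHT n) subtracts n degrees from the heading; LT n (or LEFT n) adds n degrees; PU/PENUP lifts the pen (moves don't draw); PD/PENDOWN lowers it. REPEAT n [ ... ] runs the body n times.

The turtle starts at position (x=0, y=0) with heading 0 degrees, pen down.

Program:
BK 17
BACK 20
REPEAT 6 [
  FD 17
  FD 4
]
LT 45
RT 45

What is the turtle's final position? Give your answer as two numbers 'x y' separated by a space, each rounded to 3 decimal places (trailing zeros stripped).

Executing turtle program step by step:
Start: pos=(0,0), heading=0, pen down
BK 17: (0,0) -> (-17,0) [heading=0, draw]
BK 20: (-17,0) -> (-37,0) [heading=0, draw]
REPEAT 6 [
  -- iteration 1/6 --
  FD 17: (-37,0) -> (-20,0) [heading=0, draw]
  FD 4: (-20,0) -> (-16,0) [heading=0, draw]
  -- iteration 2/6 --
  FD 17: (-16,0) -> (1,0) [heading=0, draw]
  FD 4: (1,0) -> (5,0) [heading=0, draw]
  -- iteration 3/6 --
  FD 17: (5,0) -> (22,0) [heading=0, draw]
  FD 4: (22,0) -> (26,0) [heading=0, draw]
  -- iteration 4/6 --
  FD 17: (26,0) -> (43,0) [heading=0, draw]
  FD 4: (43,0) -> (47,0) [heading=0, draw]
  -- iteration 5/6 --
  FD 17: (47,0) -> (64,0) [heading=0, draw]
  FD 4: (64,0) -> (68,0) [heading=0, draw]
  -- iteration 6/6 --
  FD 17: (68,0) -> (85,0) [heading=0, draw]
  FD 4: (85,0) -> (89,0) [heading=0, draw]
]
LT 45: heading 0 -> 45
RT 45: heading 45 -> 0
Final: pos=(89,0), heading=0, 14 segment(s) drawn

Answer: 89 0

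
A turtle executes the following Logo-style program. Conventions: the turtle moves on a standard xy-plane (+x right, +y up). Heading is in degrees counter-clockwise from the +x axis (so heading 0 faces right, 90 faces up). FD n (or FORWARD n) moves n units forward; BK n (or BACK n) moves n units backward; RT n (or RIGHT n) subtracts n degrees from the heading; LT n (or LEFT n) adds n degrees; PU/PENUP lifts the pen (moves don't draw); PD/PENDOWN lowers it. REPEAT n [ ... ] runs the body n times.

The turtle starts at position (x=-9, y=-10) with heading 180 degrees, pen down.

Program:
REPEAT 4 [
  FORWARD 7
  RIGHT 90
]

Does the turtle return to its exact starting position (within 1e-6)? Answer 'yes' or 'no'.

Answer: yes

Derivation:
Executing turtle program step by step:
Start: pos=(-9,-10), heading=180, pen down
REPEAT 4 [
  -- iteration 1/4 --
  FD 7: (-9,-10) -> (-16,-10) [heading=180, draw]
  RT 90: heading 180 -> 90
  -- iteration 2/4 --
  FD 7: (-16,-10) -> (-16,-3) [heading=90, draw]
  RT 90: heading 90 -> 0
  -- iteration 3/4 --
  FD 7: (-16,-3) -> (-9,-3) [heading=0, draw]
  RT 90: heading 0 -> 270
  -- iteration 4/4 --
  FD 7: (-9,-3) -> (-9,-10) [heading=270, draw]
  RT 90: heading 270 -> 180
]
Final: pos=(-9,-10), heading=180, 4 segment(s) drawn

Start position: (-9, -10)
Final position: (-9, -10)
Distance = 0; < 1e-6 -> CLOSED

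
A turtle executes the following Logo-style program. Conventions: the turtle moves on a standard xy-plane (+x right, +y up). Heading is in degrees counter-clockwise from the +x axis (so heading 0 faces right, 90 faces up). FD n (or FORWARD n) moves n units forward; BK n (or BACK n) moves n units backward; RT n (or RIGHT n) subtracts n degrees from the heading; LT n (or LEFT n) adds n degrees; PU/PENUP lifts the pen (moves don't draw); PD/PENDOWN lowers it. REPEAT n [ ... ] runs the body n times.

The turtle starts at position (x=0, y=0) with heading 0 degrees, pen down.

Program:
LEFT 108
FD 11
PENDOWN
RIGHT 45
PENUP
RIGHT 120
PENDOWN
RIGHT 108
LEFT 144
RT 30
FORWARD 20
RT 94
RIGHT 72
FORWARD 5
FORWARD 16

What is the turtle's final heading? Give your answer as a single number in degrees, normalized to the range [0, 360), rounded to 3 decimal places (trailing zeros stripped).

Answer: 143

Derivation:
Executing turtle program step by step:
Start: pos=(0,0), heading=0, pen down
LT 108: heading 0 -> 108
FD 11: (0,0) -> (-3.399,10.462) [heading=108, draw]
PD: pen down
RT 45: heading 108 -> 63
PU: pen up
RT 120: heading 63 -> 303
PD: pen down
RT 108: heading 303 -> 195
LT 144: heading 195 -> 339
RT 30: heading 339 -> 309
FD 20: (-3.399,10.462) -> (9.187,-5.081) [heading=309, draw]
RT 94: heading 309 -> 215
RT 72: heading 215 -> 143
FD 5: (9.187,-5.081) -> (5.194,-2.072) [heading=143, draw]
FD 16: (5.194,-2.072) -> (-7.584,7.557) [heading=143, draw]
Final: pos=(-7.584,7.557), heading=143, 4 segment(s) drawn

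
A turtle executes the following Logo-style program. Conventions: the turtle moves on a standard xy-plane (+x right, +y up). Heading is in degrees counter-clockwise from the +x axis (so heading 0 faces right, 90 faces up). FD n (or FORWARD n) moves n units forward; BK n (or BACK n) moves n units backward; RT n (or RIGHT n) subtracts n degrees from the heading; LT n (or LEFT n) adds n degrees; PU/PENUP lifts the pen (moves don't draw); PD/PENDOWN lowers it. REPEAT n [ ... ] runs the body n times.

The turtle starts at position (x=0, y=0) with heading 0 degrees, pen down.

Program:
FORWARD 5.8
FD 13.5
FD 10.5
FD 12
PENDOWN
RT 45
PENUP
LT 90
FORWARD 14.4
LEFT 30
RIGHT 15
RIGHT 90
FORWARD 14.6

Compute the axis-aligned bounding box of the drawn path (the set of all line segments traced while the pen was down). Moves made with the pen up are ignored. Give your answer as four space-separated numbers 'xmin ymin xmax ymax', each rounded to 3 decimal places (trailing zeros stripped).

Executing turtle program step by step:
Start: pos=(0,0), heading=0, pen down
FD 5.8: (0,0) -> (5.8,0) [heading=0, draw]
FD 13.5: (5.8,0) -> (19.3,0) [heading=0, draw]
FD 10.5: (19.3,0) -> (29.8,0) [heading=0, draw]
FD 12: (29.8,0) -> (41.8,0) [heading=0, draw]
PD: pen down
RT 45: heading 0 -> 315
PU: pen up
LT 90: heading 315 -> 45
FD 14.4: (41.8,0) -> (51.982,10.182) [heading=45, move]
LT 30: heading 45 -> 75
RT 15: heading 75 -> 60
RT 90: heading 60 -> 330
FD 14.6: (51.982,10.182) -> (64.626,2.882) [heading=330, move]
Final: pos=(64.626,2.882), heading=330, 4 segment(s) drawn

Segment endpoints: x in {0, 5.8, 19.3, 29.8, 41.8}, y in {0}
xmin=0, ymin=0, xmax=41.8, ymax=0

Answer: 0 0 41.8 0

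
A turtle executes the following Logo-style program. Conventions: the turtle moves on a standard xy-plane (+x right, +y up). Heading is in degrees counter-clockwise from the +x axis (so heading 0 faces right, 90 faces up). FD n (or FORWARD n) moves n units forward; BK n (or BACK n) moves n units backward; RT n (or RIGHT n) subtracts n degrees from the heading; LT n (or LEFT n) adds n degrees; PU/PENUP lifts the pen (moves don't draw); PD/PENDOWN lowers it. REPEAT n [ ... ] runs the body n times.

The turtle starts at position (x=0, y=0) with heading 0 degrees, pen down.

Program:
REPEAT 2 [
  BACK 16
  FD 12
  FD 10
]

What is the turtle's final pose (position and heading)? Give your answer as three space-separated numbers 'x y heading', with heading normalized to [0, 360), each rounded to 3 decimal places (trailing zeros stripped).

Executing turtle program step by step:
Start: pos=(0,0), heading=0, pen down
REPEAT 2 [
  -- iteration 1/2 --
  BK 16: (0,0) -> (-16,0) [heading=0, draw]
  FD 12: (-16,0) -> (-4,0) [heading=0, draw]
  FD 10: (-4,0) -> (6,0) [heading=0, draw]
  -- iteration 2/2 --
  BK 16: (6,0) -> (-10,0) [heading=0, draw]
  FD 12: (-10,0) -> (2,0) [heading=0, draw]
  FD 10: (2,0) -> (12,0) [heading=0, draw]
]
Final: pos=(12,0), heading=0, 6 segment(s) drawn

Answer: 12 0 0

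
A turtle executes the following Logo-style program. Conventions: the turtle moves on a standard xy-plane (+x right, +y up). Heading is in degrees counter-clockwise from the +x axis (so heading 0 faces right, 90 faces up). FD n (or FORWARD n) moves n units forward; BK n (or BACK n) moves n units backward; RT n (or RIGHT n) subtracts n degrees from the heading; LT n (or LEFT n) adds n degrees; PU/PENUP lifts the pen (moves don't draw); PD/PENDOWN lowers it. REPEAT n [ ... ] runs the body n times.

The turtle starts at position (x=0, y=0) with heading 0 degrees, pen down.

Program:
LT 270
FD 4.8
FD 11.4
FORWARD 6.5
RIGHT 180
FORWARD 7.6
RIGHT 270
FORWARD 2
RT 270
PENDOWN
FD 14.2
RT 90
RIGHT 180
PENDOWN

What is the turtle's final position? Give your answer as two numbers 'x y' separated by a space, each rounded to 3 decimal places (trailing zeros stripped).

Executing turtle program step by step:
Start: pos=(0,0), heading=0, pen down
LT 270: heading 0 -> 270
FD 4.8: (0,0) -> (0,-4.8) [heading=270, draw]
FD 11.4: (0,-4.8) -> (0,-16.2) [heading=270, draw]
FD 6.5: (0,-16.2) -> (0,-22.7) [heading=270, draw]
RT 180: heading 270 -> 90
FD 7.6: (0,-22.7) -> (0,-15.1) [heading=90, draw]
RT 270: heading 90 -> 180
FD 2: (0,-15.1) -> (-2,-15.1) [heading=180, draw]
RT 270: heading 180 -> 270
PD: pen down
FD 14.2: (-2,-15.1) -> (-2,-29.3) [heading=270, draw]
RT 90: heading 270 -> 180
RT 180: heading 180 -> 0
PD: pen down
Final: pos=(-2,-29.3), heading=0, 6 segment(s) drawn

Answer: -2 -29.3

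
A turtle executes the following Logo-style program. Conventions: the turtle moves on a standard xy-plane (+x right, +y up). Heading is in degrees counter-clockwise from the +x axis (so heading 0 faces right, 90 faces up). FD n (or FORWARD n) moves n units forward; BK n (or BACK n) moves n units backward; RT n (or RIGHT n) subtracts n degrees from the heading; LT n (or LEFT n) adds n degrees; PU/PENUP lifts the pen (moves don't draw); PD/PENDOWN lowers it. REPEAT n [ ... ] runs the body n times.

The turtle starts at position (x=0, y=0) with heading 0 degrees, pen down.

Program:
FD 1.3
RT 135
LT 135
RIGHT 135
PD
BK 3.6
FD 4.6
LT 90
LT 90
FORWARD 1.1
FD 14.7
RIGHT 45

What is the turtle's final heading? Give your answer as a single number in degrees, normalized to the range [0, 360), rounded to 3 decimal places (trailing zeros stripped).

Executing turtle program step by step:
Start: pos=(0,0), heading=0, pen down
FD 1.3: (0,0) -> (1.3,0) [heading=0, draw]
RT 135: heading 0 -> 225
LT 135: heading 225 -> 0
RT 135: heading 0 -> 225
PD: pen down
BK 3.6: (1.3,0) -> (3.846,2.546) [heading=225, draw]
FD 4.6: (3.846,2.546) -> (0.593,-0.707) [heading=225, draw]
LT 90: heading 225 -> 315
LT 90: heading 315 -> 45
FD 1.1: (0.593,-0.707) -> (1.371,0.071) [heading=45, draw]
FD 14.7: (1.371,0.071) -> (11.765,10.465) [heading=45, draw]
RT 45: heading 45 -> 0
Final: pos=(11.765,10.465), heading=0, 5 segment(s) drawn

Answer: 0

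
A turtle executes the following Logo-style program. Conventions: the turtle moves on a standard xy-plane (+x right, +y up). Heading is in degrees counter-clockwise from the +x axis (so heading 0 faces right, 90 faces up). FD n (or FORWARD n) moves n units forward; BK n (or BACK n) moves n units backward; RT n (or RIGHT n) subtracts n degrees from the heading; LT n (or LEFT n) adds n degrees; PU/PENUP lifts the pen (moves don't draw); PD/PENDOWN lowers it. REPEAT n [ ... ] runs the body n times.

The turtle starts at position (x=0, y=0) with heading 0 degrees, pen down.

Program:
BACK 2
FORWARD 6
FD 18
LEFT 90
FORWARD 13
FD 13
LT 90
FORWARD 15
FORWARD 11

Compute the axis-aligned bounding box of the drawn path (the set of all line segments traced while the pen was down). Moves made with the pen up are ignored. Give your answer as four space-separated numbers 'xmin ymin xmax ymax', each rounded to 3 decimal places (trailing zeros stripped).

Answer: -4 0 22 26

Derivation:
Executing turtle program step by step:
Start: pos=(0,0), heading=0, pen down
BK 2: (0,0) -> (-2,0) [heading=0, draw]
FD 6: (-2,0) -> (4,0) [heading=0, draw]
FD 18: (4,0) -> (22,0) [heading=0, draw]
LT 90: heading 0 -> 90
FD 13: (22,0) -> (22,13) [heading=90, draw]
FD 13: (22,13) -> (22,26) [heading=90, draw]
LT 90: heading 90 -> 180
FD 15: (22,26) -> (7,26) [heading=180, draw]
FD 11: (7,26) -> (-4,26) [heading=180, draw]
Final: pos=(-4,26), heading=180, 7 segment(s) drawn

Segment endpoints: x in {-4, -2, 0, 4, 7, 22}, y in {0, 13, 26, 26}
xmin=-4, ymin=0, xmax=22, ymax=26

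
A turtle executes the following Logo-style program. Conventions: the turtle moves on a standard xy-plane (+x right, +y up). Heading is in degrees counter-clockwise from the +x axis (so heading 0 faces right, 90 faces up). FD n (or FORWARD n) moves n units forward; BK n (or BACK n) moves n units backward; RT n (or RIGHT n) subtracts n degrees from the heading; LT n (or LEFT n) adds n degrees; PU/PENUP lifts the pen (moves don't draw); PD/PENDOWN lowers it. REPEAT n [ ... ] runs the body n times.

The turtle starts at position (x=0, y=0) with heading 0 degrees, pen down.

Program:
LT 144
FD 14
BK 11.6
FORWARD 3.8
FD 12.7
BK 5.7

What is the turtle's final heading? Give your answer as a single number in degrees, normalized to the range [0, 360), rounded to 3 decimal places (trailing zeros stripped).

Executing turtle program step by step:
Start: pos=(0,0), heading=0, pen down
LT 144: heading 0 -> 144
FD 14: (0,0) -> (-11.326,8.229) [heading=144, draw]
BK 11.6: (-11.326,8.229) -> (-1.942,1.411) [heading=144, draw]
FD 3.8: (-1.942,1.411) -> (-5.016,3.644) [heading=144, draw]
FD 12.7: (-5.016,3.644) -> (-15.29,11.109) [heading=144, draw]
BK 5.7: (-15.29,11.109) -> (-10.679,7.759) [heading=144, draw]
Final: pos=(-10.679,7.759), heading=144, 5 segment(s) drawn

Answer: 144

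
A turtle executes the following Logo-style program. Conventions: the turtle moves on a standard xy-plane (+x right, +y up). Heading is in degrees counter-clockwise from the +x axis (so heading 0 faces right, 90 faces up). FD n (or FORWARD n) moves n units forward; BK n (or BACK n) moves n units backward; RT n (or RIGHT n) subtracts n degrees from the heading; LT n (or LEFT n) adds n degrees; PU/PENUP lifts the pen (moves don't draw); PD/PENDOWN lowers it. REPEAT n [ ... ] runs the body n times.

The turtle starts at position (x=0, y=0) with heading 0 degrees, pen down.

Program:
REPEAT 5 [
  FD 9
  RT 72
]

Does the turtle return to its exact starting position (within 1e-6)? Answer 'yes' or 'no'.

Executing turtle program step by step:
Start: pos=(0,0), heading=0, pen down
REPEAT 5 [
  -- iteration 1/5 --
  FD 9: (0,0) -> (9,0) [heading=0, draw]
  RT 72: heading 0 -> 288
  -- iteration 2/5 --
  FD 9: (9,0) -> (11.781,-8.56) [heading=288, draw]
  RT 72: heading 288 -> 216
  -- iteration 3/5 --
  FD 9: (11.781,-8.56) -> (4.5,-13.85) [heading=216, draw]
  RT 72: heading 216 -> 144
  -- iteration 4/5 --
  FD 9: (4.5,-13.85) -> (-2.781,-8.56) [heading=144, draw]
  RT 72: heading 144 -> 72
  -- iteration 5/5 --
  FD 9: (-2.781,-8.56) -> (0,0) [heading=72, draw]
  RT 72: heading 72 -> 0
]
Final: pos=(0,0), heading=0, 5 segment(s) drawn

Start position: (0, 0)
Final position: (0, 0)
Distance = 0; < 1e-6 -> CLOSED

Answer: yes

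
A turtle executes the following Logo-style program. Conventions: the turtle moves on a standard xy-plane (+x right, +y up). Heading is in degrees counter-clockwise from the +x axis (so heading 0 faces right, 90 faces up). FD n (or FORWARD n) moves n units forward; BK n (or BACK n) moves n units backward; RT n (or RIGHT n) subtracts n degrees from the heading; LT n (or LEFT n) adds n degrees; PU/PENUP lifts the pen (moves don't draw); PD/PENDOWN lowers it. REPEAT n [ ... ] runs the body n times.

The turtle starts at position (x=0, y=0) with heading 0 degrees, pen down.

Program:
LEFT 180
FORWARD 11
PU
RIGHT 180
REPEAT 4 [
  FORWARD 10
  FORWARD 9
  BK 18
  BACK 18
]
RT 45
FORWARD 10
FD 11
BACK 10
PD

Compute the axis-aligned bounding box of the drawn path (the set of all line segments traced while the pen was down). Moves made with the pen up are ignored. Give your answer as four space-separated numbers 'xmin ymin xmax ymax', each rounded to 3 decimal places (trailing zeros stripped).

Executing turtle program step by step:
Start: pos=(0,0), heading=0, pen down
LT 180: heading 0 -> 180
FD 11: (0,0) -> (-11,0) [heading=180, draw]
PU: pen up
RT 180: heading 180 -> 0
REPEAT 4 [
  -- iteration 1/4 --
  FD 10: (-11,0) -> (-1,0) [heading=0, move]
  FD 9: (-1,0) -> (8,0) [heading=0, move]
  BK 18: (8,0) -> (-10,0) [heading=0, move]
  BK 18: (-10,0) -> (-28,0) [heading=0, move]
  -- iteration 2/4 --
  FD 10: (-28,0) -> (-18,0) [heading=0, move]
  FD 9: (-18,0) -> (-9,0) [heading=0, move]
  BK 18: (-9,0) -> (-27,0) [heading=0, move]
  BK 18: (-27,0) -> (-45,0) [heading=0, move]
  -- iteration 3/4 --
  FD 10: (-45,0) -> (-35,0) [heading=0, move]
  FD 9: (-35,0) -> (-26,0) [heading=0, move]
  BK 18: (-26,0) -> (-44,0) [heading=0, move]
  BK 18: (-44,0) -> (-62,0) [heading=0, move]
  -- iteration 4/4 --
  FD 10: (-62,0) -> (-52,0) [heading=0, move]
  FD 9: (-52,0) -> (-43,0) [heading=0, move]
  BK 18: (-43,0) -> (-61,0) [heading=0, move]
  BK 18: (-61,0) -> (-79,0) [heading=0, move]
]
RT 45: heading 0 -> 315
FD 10: (-79,0) -> (-71.929,-7.071) [heading=315, move]
FD 11: (-71.929,-7.071) -> (-64.151,-14.849) [heading=315, move]
BK 10: (-64.151,-14.849) -> (-71.222,-7.778) [heading=315, move]
PD: pen down
Final: pos=(-71.222,-7.778), heading=315, 1 segment(s) drawn

Segment endpoints: x in {-11, 0}, y in {0, 0}
xmin=-11, ymin=0, xmax=0, ymax=0

Answer: -11 0 0 0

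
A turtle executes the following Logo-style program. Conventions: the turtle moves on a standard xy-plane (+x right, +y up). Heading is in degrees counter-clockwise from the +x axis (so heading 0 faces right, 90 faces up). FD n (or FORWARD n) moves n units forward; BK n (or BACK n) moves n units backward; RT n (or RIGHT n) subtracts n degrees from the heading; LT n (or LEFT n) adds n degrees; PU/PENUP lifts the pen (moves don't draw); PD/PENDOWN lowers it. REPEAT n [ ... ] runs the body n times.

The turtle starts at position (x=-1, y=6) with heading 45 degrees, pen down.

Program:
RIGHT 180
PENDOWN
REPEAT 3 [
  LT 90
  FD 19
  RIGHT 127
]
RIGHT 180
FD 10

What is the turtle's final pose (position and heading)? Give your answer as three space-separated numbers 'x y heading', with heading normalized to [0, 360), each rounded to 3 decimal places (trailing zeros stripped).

Executing turtle program step by step:
Start: pos=(-1,6), heading=45, pen down
RT 180: heading 45 -> 225
PD: pen down
REPEAT 3 [
  -- iteration 1/3 --
  LT 90: heading 225 -> 315
  FD 19: (-1,6) -> (12.435,-7.435) [heading=315, draw]
  RT 127: heading 315 -> 188
  -- iteration 2/3 --
  LT 90: heading 188 -> 278
  FD 19: (12.435,-7.435) -> (15.079,-26.25) [heading=278, draw]
  RT 127: heading 278 -> 151
  -- iteration 3/3 --
  LT 90: heading 151 -> 241
  FD 19: (15.079,-26.25) -> (5.868,-42.868) [heading=241, draw]
  RT 127: heading 241 -> 114
]
RT 180: heading 114 -> 294
FD 10: (5.868,-42.868) -> (9.935,-52.003) [heading=294, draw]
Final: pos=(9.935,-52.003), heading=294, 4 segment(s) drawn

Answer: 9.935 -52.003 294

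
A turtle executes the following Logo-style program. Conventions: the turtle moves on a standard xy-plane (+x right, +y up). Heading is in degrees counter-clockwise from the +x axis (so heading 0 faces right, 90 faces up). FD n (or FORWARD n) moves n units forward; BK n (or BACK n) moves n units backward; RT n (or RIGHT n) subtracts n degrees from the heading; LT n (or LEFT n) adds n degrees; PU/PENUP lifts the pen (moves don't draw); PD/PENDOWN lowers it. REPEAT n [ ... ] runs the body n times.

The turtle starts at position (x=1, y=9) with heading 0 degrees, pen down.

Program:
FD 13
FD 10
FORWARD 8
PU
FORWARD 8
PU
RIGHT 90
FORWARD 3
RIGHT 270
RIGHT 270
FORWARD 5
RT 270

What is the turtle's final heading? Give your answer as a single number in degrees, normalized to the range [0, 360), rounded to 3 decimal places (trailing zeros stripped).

Executing turtle program step by step:
Start: pos=(1,9), heading=0, pen down
FD 13: (1,9) -> (14,9) [heading=0, draw]
FD 10: (14,9) -> (24,9) [heading=0, draw]
FD 8: (24,9) -> (32,9) [heading=0, draw]
PU: pen up
FD 8: (32,9) -> (40,9) [heading=0, move]
PU: pen up
RT 90: heading 0 -> 270
FD 3: (40,9) -> (40,6) [heading=270, move]
RT 270: heading 270 -> 0
RT 270: heading 0 -> 90
FD 5: (40,6) -> (40,11) [heading=90, move]
RT 270: heading 90 -> 180
Final: pos=(40,11), heading=180, 3 segment(s) drawn

Answer: 180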